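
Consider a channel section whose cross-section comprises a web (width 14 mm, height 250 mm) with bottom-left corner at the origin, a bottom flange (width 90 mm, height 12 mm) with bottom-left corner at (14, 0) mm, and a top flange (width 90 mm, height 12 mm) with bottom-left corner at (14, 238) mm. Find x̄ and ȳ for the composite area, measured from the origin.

Part | A | x̄ᵢ | ȳᵢ | A·x̄ᵢ | A·ȳᵢ
web | 3500.00 | 7.00 | 125.00 | 24500.00 | 437500.00
bottom flange | 1080.00 | 59.00 | 6.00 | 63720.00 | 6480.00
top flange | 1080.00 | 59.00 | 244.00 | 63720.00 | 263520.00
Σ | 5660.00 |  |  | 151940.00 | 707500.00
x̄ = 151940.00 / 5660.00 = 26.84 mm
ȳ = 707500.00 / 5660.00 = 125.00 mm

x̄ = 26.84 mm, ȳ = 125.00 mm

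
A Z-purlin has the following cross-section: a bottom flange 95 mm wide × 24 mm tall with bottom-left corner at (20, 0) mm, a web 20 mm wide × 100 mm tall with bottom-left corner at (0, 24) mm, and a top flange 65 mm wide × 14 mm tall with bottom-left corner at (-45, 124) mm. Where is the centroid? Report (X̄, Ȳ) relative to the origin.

bottom flange: A = 95 × 24 = 2280.00, centroid at (67.50, 12.00).
web: A = 20 × 100 = 2000.00, centroid at (10.00, 74.00).
top flange: A = 65 × 14 = 910.00, centroid at (-12.50, 131.00).
ΣA = 5190.00 mm²
ΣAX̄ = (2280.00)(67.50) + (2000.00)(10.00) + (910.00)(-12.50) = 162525.00 mm³
ΣAȲ = (2280.00)(12.00) + (2000.00)(74.00) + (910.00)(131.00) = 294570.00 mm³
X̄ = 162525.00 / 5190.00 = 31.32 mm
Ȳ = 294570.00 / 5190.00 = 56.76 mm

X̄ = 31.32 mm, Ȳ = 56.76 mm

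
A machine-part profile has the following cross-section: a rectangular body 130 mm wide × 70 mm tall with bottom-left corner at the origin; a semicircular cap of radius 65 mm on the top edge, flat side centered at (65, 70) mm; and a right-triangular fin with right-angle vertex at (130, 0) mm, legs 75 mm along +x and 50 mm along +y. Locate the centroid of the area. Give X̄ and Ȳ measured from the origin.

X̄ = 74.58 mm, Ȳ = 56.63 mm

rectangular body: A = 130 × 70 = 9100.00, centroid at (65.00, 35.00).
semicircular top: A = ½π·65² = 6636.61, centroid at (65.00, 97.59).
triangular fin: A = ½·75·50 = 1875.00, centroid at (155.00, 16.67).
ΣA = 17611.61 mm²
ΣAX̄ = (9100.00)(65.00) + (6636.61)(65.00) + (1875.00)(155.00) = 1313504.94 mm³
ΣAȲ = (9100.00)(35.00) + (6636.61)(97.59) + (1875.00)(16.67) = 997396.35 mm³
X̄ = 1313504.94 / 17611.61 = 74.58 mm
Ȳ = 997396.35 / 17611.61 = 56.63 mm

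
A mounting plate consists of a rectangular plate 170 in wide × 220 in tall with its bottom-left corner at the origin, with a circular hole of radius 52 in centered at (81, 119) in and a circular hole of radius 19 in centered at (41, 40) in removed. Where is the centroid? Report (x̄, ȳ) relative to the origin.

x̄ = 88.02 in, ȳ = 110.11 in

Part | A | x̄ᵢ | ȳᵢ | A·x̄ᵢ | A·ȳᵢ
plate | 37400.00 | 85.00 | 110.00 | 3179000.00 | 4114000.00
hole 1 | -8494.87 | 81.00 | 119.00 | -688084.19 | -1010889.12
hole 2 | -1134.11 | 41.00 | 40.00 | -46498.71 | -45364.60
Σ | 27771.02 |  |  | 2444417.10 | 3057746.28
x̄ = 2444417.10 / 27771.02 = 88.02 in
ȳ = 3057746.28 / 27771.02 = 110.11 in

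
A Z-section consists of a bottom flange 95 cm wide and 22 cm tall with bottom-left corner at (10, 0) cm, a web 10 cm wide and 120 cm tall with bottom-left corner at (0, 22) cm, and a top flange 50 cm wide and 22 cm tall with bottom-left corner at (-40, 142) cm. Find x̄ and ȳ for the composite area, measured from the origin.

bottom flange: A = 95 × 22 = 2090.00, centroid at (57.50, 11.00).
web: A = 10 × 120 = 1200.00, centroid at (5.00, 82.00).
top flange: A = 50 × 22 = 1100.00, centroid at (-15.00, 153.00).
ΣA = 4390.00 cm², ΣAx̄ = 109675.00 cm³, ΣAȳ = 289690.00 cm³.
x̄ = 109675.00/4390.00 = 24.98 cm; ȳ = 289690.00/4390.00 = 65.99 cm.

x̄ = 24.98 cm, ȳ = 65.99 cm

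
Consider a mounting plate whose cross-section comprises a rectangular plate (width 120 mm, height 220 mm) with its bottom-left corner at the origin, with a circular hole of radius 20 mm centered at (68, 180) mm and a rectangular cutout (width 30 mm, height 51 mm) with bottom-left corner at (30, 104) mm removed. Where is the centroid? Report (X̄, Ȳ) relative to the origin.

X̄ = 60.55 mm, Ȳ = 105.01 mm

plate: A = 120 × 220 = 26400.00, centroid at (60.00, 110.00).
hole 1: A = −π·20² = -1256.64, centroid at (68.00, 180.00).
hole 2: A = −(30 × 51) = -1530.00, centroid at (45.00, 129.50).
ΣA = 23613.36 mm², ΣAX̄ = 1429698.68 mm³, ΣAȲ = 2479670.33 mm³.
X̄ = 1429698.68/23613.36 = 60.55 mm; Ȳ = 2479670.33/23613.36 = 105.01 mm.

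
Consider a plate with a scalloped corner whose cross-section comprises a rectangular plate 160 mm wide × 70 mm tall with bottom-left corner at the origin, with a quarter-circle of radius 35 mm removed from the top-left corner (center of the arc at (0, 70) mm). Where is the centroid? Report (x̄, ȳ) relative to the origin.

Part | A | x̄ᵢ | ȳᵢ | A·x̄ᵢ | A·ȳᵢ
plate | 11200.00 | 80.00 | 35.00 | 896000.00 | 392000.00
removed quarter-circle | -962.11 | 14.85 | 55.15 | -14291.67 | -53056.23
Σ | 10237.89 |  |  | 881708.33 | 338943.77
x̄ = 881708.33 / 10237.89 = 86.12 mm
ȳ = 338943.77 / 10237.89 = 33.11 mm

x̄ = 86.12 mm, ȳ = 33.11 mm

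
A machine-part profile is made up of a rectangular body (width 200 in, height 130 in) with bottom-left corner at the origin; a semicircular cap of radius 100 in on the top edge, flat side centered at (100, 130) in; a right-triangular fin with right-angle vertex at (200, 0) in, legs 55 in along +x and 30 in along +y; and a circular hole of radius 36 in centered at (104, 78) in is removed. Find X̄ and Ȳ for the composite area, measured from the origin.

Part | A | x̄ᵢ | ȳᵢ | A·x̄ᵢ | A·ȳᵢ
rectangular body | 26000.00 | 100.00 | 65.00 | 2600000.00 | 1690000.00
semicircular top | 15707.96 | 100.00 | 172.44 | 1570796.33 | 2708701.89
triangular fin | 825.00 | 218.33 | 10.00 | 180125.00 | 8250.00
hole | -4071.50 | 104.00 | 78.00 | -423436.42 | -317577.32
Σ | 38461.46 |  |  | 3927484.90 | 4089374.57
X̄ = 3927484.90 / 38461.46 = 102.11 in
Ȳ = 4089374.57 / 38461.46 = 106.32 in

X̄ = 102.11 in, Ȳ = 106.32 in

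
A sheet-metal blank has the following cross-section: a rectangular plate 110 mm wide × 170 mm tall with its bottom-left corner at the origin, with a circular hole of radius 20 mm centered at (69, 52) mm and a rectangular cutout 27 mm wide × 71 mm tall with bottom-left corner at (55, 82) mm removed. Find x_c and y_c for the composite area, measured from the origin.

Part | A | x̄ᵢ | ȳᵢ | A·x̄ᵢ | A·ȳᵢ
plate | 18700.00 | 55.00 | 85.00 | 1028500.00 | 1589500.00
hole 1 | -1256.64 | 69.00 | 52.00 | -86707.96 | -65345.13
hole 2 | -1917.00 | 68.50 | 117.50 | -131314.50 | -225247.50
Σ | 15526.36 |  |  | 810477.54 | 1298907.37
x_c = 810477.54 / 15526.36 = 52.20 mm
y_c = 1298907.37 / 15526.36 = 83.66 mm

x_c = 52.20 mm, y_c = 83.66 mm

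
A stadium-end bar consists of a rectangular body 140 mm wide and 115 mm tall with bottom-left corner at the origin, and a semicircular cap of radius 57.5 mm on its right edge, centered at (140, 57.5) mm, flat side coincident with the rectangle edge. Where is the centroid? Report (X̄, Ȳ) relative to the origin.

rectangular body: A = 140 × 115 = 16100.00, centroid at (70.00, 57.50).
semicircular end: A = ½π·57.5² = 5193.45, centroid at (164.40, 57.50).
ΣA = 21293.45 mm²
ΣAX̄ = (16100.00)(70.00) + (5193.45)(164.40) = 1980821.93 mm³
ΣAȲ = (16100.00)(57.50) + (5193.45)(57.50) = 1224373.11 mm³
X̄ = 1980821.93 / 21293.45 = 93.02 mm
Ȳ = 1224373.11 / 21293.45 = 57.50 mm

X̄ = 93.02 mm, Ȳ = 57.50 mm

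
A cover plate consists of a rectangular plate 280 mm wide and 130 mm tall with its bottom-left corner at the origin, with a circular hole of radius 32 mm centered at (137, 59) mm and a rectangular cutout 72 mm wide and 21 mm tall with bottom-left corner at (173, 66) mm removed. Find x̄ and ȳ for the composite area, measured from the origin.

x̄ = 137.01 mm, ȳ = 65.06 mm

plate: A = 280 × 130 = 36400.00, centroid at (140.00, 65.00).
hole 1: A = −π·32² = -3216.99, centroid at (137.00, 59.00).
hole 2: A = −(72 × 21) = -1512.00, centroid at (209.00, 76.50).
ΣA = 31671.01 mm²
ΣAx̄ = (36400.00)(140.00) + (-3216.99)(137.00) + (-1512.00)(209.00) = 4339264.25 mm³
ΣAȳ = (36400.00)(65.00) + (-3216.99)(59.00) + (-1512.00)(76.50) = 2060529.54 mm³
x̄ = 4339264.25 / 31671.01 = 137.01 mm
ȳ = 2060529.54 / 31671.01 = 65.06 mm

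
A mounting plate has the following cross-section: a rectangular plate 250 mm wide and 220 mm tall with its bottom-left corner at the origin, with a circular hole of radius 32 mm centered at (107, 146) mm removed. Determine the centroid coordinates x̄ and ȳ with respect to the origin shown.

x̄ = 126.12 mm, ȳ = 107.76 mm

plate: A = 250 × 220 = 55000.00, centroid at (125.00, 110.00).
hole: A = −π·32² = -3216.99, centroid at (107.00, 146.00).
ΣA = 51783.01 mm²
ΣAx̄ = (55000.00)(125.00) + (-3216.99)(107.00) = 6530781.98 mm³
ΣAȳ = (55000.00)(110.00) + (-3216.99)(146.00) = 5580319.33 mm³
x̄ = 6530781.98 / 51783.01 = 126.12 mm
ȳ = 5580319.33 / 51783.01 = 107.76 mm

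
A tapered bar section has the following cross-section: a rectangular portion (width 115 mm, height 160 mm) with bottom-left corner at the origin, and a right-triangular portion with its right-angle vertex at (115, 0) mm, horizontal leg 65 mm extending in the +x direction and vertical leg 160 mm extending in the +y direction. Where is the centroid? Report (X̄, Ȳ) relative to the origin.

X̄ = 74.94 mm, Ȳ = 74.12 mm

Part | A | x̄ᵢ | ȳᵢ | A·x̄ᵢ | A·ȳᵢ
rectangular portion | 18400.00 | 57.50 | 80.00 | 1058000.00 | 1472000.00
triangular portion | 5200.00 | 136.67 | 53.33 | 710666.67 | 277333.33
Σ | 23600.00 |  |  | 1768666.67 | 1749333.33
X̄ = 1768666.67 / 23600.00 = 74.94 mm
Ȳ = 1749333.33 / 23600.00 = 74.12 mm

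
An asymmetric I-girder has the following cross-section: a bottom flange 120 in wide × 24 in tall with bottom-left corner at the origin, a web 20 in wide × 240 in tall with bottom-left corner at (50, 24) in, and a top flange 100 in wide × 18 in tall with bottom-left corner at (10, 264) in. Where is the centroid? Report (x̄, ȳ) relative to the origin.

x̄ = 60.00 in, ȳ = 128.39 in

bottom flange: A = 120 × 24 = 2880.00, centroid at (60.00, 12.00).
web: A = 20 × 240 = 4800.00, centroid at (60.00, 144.00).
top flange: A = 100 × 18 = 1800.00, centroid at (60.00, 273.00).
ΣA = 9480.00 in², ΣAx̄ = 568800.00 in³, ΣAȳ = 1217160.00 in³.
x̄ = 568800.00/9480.00 = 60.00 in; ȳ = 1217160.00/9480.00 = 128.39 in.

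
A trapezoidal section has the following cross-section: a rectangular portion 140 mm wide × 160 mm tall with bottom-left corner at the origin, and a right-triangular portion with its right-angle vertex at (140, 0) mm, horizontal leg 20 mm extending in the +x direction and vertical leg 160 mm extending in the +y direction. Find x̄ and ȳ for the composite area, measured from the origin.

x̄ = 75.11 mm, ȳ = 78.22 mm

rectangular portion: A = 140 × 160 = 22400.00, centroid at (70.00, 80.00).
triangular portion: A = ½·20·160 = 1600.00, centroid at (146.67, 53.33).
ΣA = 24000.00 mm²
ΣAx̄ = (22400.00)(70.00) + (1600.00)(146.67) = 1802666.67 mm³
ΣAȳ = (22400.00)(80.00) + (1600.00)(53.33) = 1877333.33 mm³
x̄ = 1802666.67 / 24000.00 = 75.11 mm
ȳ = 1877333.33 / 24000.00 = 78.22 mm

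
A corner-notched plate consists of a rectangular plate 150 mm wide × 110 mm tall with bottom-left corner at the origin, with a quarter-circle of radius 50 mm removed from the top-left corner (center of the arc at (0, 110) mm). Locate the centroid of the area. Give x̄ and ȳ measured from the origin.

plate: A = 150 × 110 = 16500.00, centroid at (75.00, 55.00).
removed quarter-circle: A = −¼π·50² = -1963.50, centroid at (21.22, 88.78).
ΣA = 14536.50 mm², ΣAx̄ = 1195833.33 mm³, ΣAȳ = 733182.17 mm³.
x̄ = 1195833.33/14536.50 = 82.26 mm; ȳ = 733182.17/14536.50 = 50.44 mm.

x̄ = 82.26 mm, ȳ = 50.44 mm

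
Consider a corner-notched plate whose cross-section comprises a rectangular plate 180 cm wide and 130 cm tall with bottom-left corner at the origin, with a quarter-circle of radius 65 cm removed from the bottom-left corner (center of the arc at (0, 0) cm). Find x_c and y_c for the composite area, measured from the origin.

x_c = 100.31 cm, y_c = 71.18 cm

plate: A = 180 × 130 = 23400.00, centroid at (90.00, 65.00).
removed quarter-circle: A = −¼π·65² = -3318.31, centroid at (27.59, 27.59).
ΣA = 20081.69 cm², ΣAx_c = 2014458.33 cm³, ΣAy_c = 1429458.33 cm³.
x_c = 2014458.33/20081.69 = 100.31 cm; y_c = 1429458.33/20081.69 = 71.18 cm.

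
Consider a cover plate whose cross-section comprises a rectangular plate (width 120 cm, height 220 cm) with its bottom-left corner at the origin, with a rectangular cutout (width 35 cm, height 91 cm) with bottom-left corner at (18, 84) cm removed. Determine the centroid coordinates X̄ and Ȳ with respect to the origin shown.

Part | A | x̄ᵢ | ȳᵢ | A·x̄ᵢ | A·ȳᵢ
plate | 26400.00 | 60.00 | 110.00 | 1584000.00 | 2904000.00
hole | -3185.00 | 35.50 | 129.50 | -113067.50 | -412457.50
Σ | 23215.00 |  |  | 1470932.50 | 2491542.50
X̄ = 1470932.50 / 23215.00 = 63.36 cm
Ȳ = 2491542.50 / 23215.00 = 107.32 cm

X̄ = 63.36 cm, Ȳ = 107.32 cm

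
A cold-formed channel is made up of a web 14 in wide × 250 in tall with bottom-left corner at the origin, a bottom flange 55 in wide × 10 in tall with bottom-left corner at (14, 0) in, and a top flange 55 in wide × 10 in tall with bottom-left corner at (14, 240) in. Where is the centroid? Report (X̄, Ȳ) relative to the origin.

web: A = 14 × 250 = 3500.00, centroid at (7.00, 125.00).
bottom flange: A = 55 × 10 = 550.00, centroid at (41.50, 5.00).
top flange: A = 55 × 10 = 550.00, centroid at (41.50, 245.00).
ΣA = 4600.00 in², ΣAX̄ = 70150.00 in³, ΣAȲ = 575000.00 in³.
X̄ = 70150.00/4600.00 = 15.25 in; Ȳ = 575000.00/4600.00 = 125.00 in.

X̄ = 15.25 in, Ȳ = 125.00 in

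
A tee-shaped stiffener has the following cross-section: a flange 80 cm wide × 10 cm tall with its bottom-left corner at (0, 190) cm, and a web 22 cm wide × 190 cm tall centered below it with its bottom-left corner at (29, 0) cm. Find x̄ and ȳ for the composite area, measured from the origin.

x̄ = 40.00 cm, ȳ = 111.06 cm

web: A = 22 × 190 = 4180.00, centroid at (40.00, 95.00).
flange: A = 80 × 10 = 800.00, centroid at (40.00, 195.00).
ΣA = 4980.00 cm², ΣAx̄ = 199200.00 cm³, ΣAȳ = 553100.00 cm³.
x̄ = 199200.00/4980.00 = 40.00 cm; ȳ = 553100.00/4980.00 = 111.06 cm.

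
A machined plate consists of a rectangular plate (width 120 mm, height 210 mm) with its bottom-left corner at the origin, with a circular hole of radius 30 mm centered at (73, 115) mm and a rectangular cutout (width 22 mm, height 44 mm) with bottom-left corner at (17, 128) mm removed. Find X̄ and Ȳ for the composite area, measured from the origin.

plate: A = 120 × 210 = 25200.00, centroid at (60.00, 105.00).
hole 1: A = −π·30² = -2827.43, centroid at (73.00, 115.00).
hole 2: A = −(22 × 44) = -968.00, centroid at (28.00, 150.00).
ΣA = 21404.57 mm², ΣAX̄ = 1278493.36 mm³, ΣAȲ = 2175645.16 mm³.
X̄ = 1278493.36/21404.57 = 59.73 mm; Ȳ = 2175645.16/21404.57 = 101.64 mm.

X̄ = 59.73 mm, Ȳ = 101.64 mm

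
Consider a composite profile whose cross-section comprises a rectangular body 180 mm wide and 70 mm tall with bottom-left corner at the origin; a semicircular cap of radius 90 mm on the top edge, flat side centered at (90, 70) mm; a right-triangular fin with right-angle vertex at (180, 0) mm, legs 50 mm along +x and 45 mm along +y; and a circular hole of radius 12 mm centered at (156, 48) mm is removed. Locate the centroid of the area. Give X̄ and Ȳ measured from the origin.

rectangular body: A = 180 × 70 = 12600.00, centroid at (90.00, 35.00).
semicircular top: A = ½π·90² = 12723.45, centroid at (90.00, 108.20).
triangular fin: A = ½·50·45 = 1125.00, centroid at (196.67, 15.00).
hole: A = −π·12² = -452.39, centroid at (156.00, 48.00).
ΣA = 25996.06 mm², ΣAX̄ = 2429787.78 mm³, ΣAȲ = 1812801.83 mm³.
X̄ = 2429787.78/25996.06 = 93.47 mm; Ȳ = 1812801.83/25996.06 = 69.73 mm.

X̄ = 93.47 mm, Ȳ = 69.73 mm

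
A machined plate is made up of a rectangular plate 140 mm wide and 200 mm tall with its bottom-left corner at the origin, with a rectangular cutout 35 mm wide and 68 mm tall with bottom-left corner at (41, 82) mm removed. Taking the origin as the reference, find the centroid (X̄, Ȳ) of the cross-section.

Part | A | x̄ᵢ | ȳᵢ | A·x̄ᵢ | A·ȳᵢ
plate | 28000.00 | 70.00 | 100.00 | 1960000.00 | 2800000.00
hole | -2380.00 | 58.50 | 116.00 | -139230.00 | -276080.00
Σ | 25620.00 |  |  | 1820770.00 | 2523920.00
X̄ = 1820770.00 / 25620.00 = 71.07 mm
Ȳ = 2523920.00 / 25620.00 = 98.51 mm

X̄ = 71.07 mm, Ȳ = 98.51 mm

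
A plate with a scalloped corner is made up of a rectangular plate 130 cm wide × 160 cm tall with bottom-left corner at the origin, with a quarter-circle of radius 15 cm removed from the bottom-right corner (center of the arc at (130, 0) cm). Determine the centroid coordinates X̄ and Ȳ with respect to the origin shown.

Part | A | x̄ᵢ | ȳᵢ | A·x̄ᵢ | A·ȳᵢ
plate | 20800.00 | 65.00 | 80.00 | 1352000.00 | 1664000.00
removed quarter-circle | -176.71 | 123.63 | 6.37 | -21847.90 | -1125.00
Σ | 20623.29 |  |  | 1330152.10 | 1662875.00
X̄ = 1330152.10 / 20623.29 = 64.50 cm
Ȳ = 1662875.00 / 20623.29 = 80.63 cm

X̄ = 64.50 cm, Ȳ = 80.63 cm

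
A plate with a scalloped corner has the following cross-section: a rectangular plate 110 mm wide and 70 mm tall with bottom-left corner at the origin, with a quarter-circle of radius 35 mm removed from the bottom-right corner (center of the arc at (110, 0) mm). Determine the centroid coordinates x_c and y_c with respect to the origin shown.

x_c = 49.27 mm, y_c = 37.88 mm

Part | A | x̄ᵢ | ȳᵢ | A·x̄ᵢ | A·ȳᵢ
plate | 7700.00 | 55.00 | 35.00 | 423500.00 | 269500.00
removed quarter-circle | -962.11 | 95.15 | 14.85 | -91540.74 | -14291.67
Σ | 6737.89 |  |  | 331959.26 | 255208.33
x_c = 331959.26 / 6737.89 = 49.27 mm
y_c = 255208.33 / 6737.89 = 37.88 mm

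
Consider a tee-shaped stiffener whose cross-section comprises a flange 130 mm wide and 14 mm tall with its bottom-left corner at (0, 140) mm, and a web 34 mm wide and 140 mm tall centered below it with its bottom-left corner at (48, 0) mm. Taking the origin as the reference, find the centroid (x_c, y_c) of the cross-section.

web: A = 34 × 140 = 4760.00, centroid at (65.00, 70.00).
flange: A = 130 × 14 = 1820.00, centroid at (65.00, 147.00).
ΣA = 6580.00 mm²
ΣAx_c = (4760.00)(65.00) + (1820.00)(65.00) = 427700.00 mm³
ΣAy_c = (4760.00)(70.00) + (1820.00)(147.00) = 600740.00 mm³
x_c = 427700.00 / 6580.00 = 65.00 mm
y_c = 600740.00 / 6580.00 = 91.30 mm

x_c = 65.00 mm, y_c = 91.30 mm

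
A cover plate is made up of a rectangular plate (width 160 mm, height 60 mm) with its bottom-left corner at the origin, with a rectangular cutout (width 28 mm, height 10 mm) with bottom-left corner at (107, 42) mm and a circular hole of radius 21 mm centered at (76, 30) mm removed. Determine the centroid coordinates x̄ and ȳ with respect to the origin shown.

x̄ = 79.25 mm, ȳ = 29.40 mm

Part | A | x̄ᵢ | ȳᵢ | A·x̄ᵢ | A·ȳᵢ
plate | 9600.00 | 80.00 | 30.00 | 768000.00 | 288000.00
hole 1 | -280.00 | 121.00 | 47.00 | -33880.00 | -13160.00
hole 2 | -1385.44 | 76.00 | 30.00 | -105293.62 | -41563.27
Σ | 7934.56 |  |  | 628826.38 | 233276.73
x̄ = 628826.38 / 7934.56 = 79.25 mm
ȳ = 233276.73 / 7934.56 = 29.40 mm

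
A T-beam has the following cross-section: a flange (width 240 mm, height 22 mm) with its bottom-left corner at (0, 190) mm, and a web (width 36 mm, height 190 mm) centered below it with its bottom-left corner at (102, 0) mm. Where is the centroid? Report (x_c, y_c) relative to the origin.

Part | A | x̄ᵢ | ȳᵢ | A·x̄ᵢ | A·ȳᵢ
web | 6840.00 | 120.00 | 95.00 | 820800.00 | 649800.00
flange | 5280.00 | 120.00 | 201.00 | 633600.00 | 1061280.00
Σ | 12120.00 |  |  | 1454400.00 | 1711080.00
x_c = 1454400.00 / 12120.00 = 120.00 mm
y_c = 1711080.00 / 12120.00 = 141.18 mm

x_c = 120.00 mm, y_c = 141.18 mm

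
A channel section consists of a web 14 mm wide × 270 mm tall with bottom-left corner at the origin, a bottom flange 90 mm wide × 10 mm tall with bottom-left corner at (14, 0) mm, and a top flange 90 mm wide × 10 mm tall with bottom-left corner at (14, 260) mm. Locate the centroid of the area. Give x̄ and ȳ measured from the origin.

web: A = 14 × 270 = 3780.00, centroid at (7.00, 135.00).
bottom flange: A = 90 × 10 = 900.00, centroid at (59.00, 5.00).
top flange: A = 90 × 10 = 900.00, centroid at (59.00, 265.00).
ΣA = 5580.00 mm², ΣAx̄ = 132660.00 mm³, ΣAȳ = 753300.00 mm³.
x̄ = 132660.00/5580.00 = 23.77 mm; ȳ = 753300.00/5580.00 = 135.00 mm.

x̄ = 23.77 mm, ȳ = 135.00 mm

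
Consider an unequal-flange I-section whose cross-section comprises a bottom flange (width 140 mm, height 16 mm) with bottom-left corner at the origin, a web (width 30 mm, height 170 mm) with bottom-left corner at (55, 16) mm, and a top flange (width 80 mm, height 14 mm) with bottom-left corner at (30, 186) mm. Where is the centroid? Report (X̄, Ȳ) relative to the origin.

Part | A | x̄ᵢ | ȳᵢ | A·x̄ᵢ | A·ȳᵢ
bottom flange | 2240.00 | 70.00 | 8.00 | 156800.00 | 17920.00
web | 5100.00 | 70.00 | 101.00 | 357000.00 | 515100.00
top flange | 1120.00 | 70.00 | 193.00 | 78400.00 | 216160.00
Σ | 8460.00 |  |  | 592200.00 | 749180.00
X̄ = 592200.00 / 8460.00 = 70.00 mm
Ȳ = 749180.00 / 8460.00 = 88.56 mm

X̄ = 70.00 mm, Ȳ = 88.56 mm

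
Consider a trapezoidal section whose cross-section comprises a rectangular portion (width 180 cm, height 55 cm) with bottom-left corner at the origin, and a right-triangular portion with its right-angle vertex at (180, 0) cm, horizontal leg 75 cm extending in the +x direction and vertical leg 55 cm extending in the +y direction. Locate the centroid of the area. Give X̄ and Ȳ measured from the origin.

X̄ = 109.83 cm, Ȳ = 25.92 cm

Part | A | x̄ᵢ | ȳᵢ | A·x̄ᵢ | A·ȳᵢ
rectangular portion | 9900.00 | 90.00 | 27.50 | 891000.00 | 272250.00
triangular portion | 2062.50 | 205.00 | 18.33 | 422812.50 | 37812.50
Σ | 11962.50 |  |  | 1313812.50 | 310062.50
X̄ = 1313812.50 / 11962.50 = 109.83 cm
Ȳ = 310062.50 / 11962.50 = 25.92 cm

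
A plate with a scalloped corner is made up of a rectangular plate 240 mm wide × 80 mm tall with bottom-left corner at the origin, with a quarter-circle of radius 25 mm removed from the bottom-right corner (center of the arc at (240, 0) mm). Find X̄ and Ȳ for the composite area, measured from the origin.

X̄ = 117.13 mm, Ȳ = 40.77 mm

Part | A | x̄ᵢ | ȳᵢ | A·x̄ᵢ | A·ȳᵢ
plate | 19200.00 | 120.00 | 40.00 | 2304000.00 | 768000.00
removed quarter-circle | -490.87 | 229.39 | 10.61 | -112601.39 | -5208.33
Σ | 18709.13 |  |  | 2191398.61 | 762791.67
X̄ = 2191398.61 / 18709.13 = 117.13 mm
Ȳ = 762791.67 / 18709.13 = 40.77 mm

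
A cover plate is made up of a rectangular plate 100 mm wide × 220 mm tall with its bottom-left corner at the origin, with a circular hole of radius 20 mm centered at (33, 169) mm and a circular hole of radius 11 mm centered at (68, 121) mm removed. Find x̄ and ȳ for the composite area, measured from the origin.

Part | A | x̄ᵢ | ȳᵢ | A·x̄ᵢ | A·ȳᵢ
plate | 22000.00 | 50.00 | 110.00 | 1100000.00 | 2420000.00
hole 1 | -1256.64 | 33.00 | 169.00 | -41469.02 | -212371.66
hole 2 | -380.13 | 68.00 | 121.00 | -25849.02 | -45996.06
Σ | 20363.23 |  |  | 1032681.95 | 2161632.28
x̄ = 1032681.95 / 20363.23 = 50.71 mm
ȳ = 2161632.28 / 20363.23 = 106.15 mm

x̄ = 50.71 mm, ȳ = 106.15 mm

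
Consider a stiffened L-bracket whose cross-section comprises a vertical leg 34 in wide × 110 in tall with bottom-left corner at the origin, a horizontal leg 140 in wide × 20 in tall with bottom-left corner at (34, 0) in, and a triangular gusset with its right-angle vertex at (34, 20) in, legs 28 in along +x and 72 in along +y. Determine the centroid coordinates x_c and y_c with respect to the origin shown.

x_c = 52.79 in, y_c = 36.84 in

vertical leg: A = 34 × 110 = 3740.00, centroid at (17.00, 55.00).
horizontal leg: A = 140 × 20 = 2800.00, centroid at (104.00, 10.00).
gusset: A = ½·28·72 = 1008.00, centroid at (43.33, 44.00).
ΣA = 7548.00 in²
ΣAx_c = (3740.00)(17.00) + (2800.00)(104.00) + (1008.00)(43.33) = 398460.00 in³
ΣAy_c = (3740.00)(55.00) + (2800.00)(10.00) + (1008.00)(44.00) = 278052.00 in³
x_c = 398460.00 / 7548.00 = 52.79 in
y_c = 278052.00 / 7548.00 = 36.84 in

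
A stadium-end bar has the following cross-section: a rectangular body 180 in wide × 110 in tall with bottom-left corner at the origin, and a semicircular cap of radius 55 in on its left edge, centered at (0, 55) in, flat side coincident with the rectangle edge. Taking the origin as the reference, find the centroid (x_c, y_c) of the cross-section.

rectangular body: A = 180 × 110 = 19800.00, centroid at (90.00, 55.00).
semicircular end: A = ½π·55² = 4751.66, centroid at (-23.34, 55.00).
ΣA = 24551.66 in²
ΣAx_c = (19800.00)(90.00) + (4751.66)(-23.34) = 1671083.33 in³
ΣAy_c = (19800.00)(55.00) + (4751.66)(55.00) = 1350341.24 in³
x_c = 1671083.33 / 24551.66 = 68.06 in
y_c = 1350341.24 / 24551.66 = 55.00 in

x_c = 68.06 in, y_c = 55.00 in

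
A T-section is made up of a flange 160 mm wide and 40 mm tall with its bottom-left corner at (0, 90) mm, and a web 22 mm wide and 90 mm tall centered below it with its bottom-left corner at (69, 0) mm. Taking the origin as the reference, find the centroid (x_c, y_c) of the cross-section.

x_c = 80.00 mm, y_c = 94.64 mm

Part | A | x̄ᵢ | ȳᵢ | A·x̄ᵢ | A·ȳᵢ
web | 1980.00 | 80.00 | 45.00 | 158400.00 | 89100.00
flange | 6400.00 | 80.00 | 110.00 | 512000.00 | 704000.00
Σ | 8380.00 |  |  | 670400.00 | 793100.00
x_c = 670400.00 / 8380.00 = 80.00 mm
y_c = 793100.00 / 8380.00 = 94.64 mm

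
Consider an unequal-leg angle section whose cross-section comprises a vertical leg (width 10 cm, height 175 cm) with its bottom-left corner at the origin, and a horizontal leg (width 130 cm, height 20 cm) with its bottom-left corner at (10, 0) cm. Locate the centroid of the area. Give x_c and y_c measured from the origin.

x_c = 46.84 cm, y_c = 41.18 cm

vertical leg: A = 10 × 175 = 1750.00, centroid at (5.00, 87.50).
horizontal leg: A = 130 × 20 = 2600.00, centroid at (75.00, 10.00).
ΣA = 4350.00 cm²
ΣAx_c = (1750.00)(5.00) + (2600.00)(75.00) = 203750.00 cm³
ΣAy_c = (1750.00)(87.50) + (2600.00)(10.00) = 179125.00 cm³
x_c = 203750.00 / 4350.00 = 46.84 cm
y_c = 179125.00 / 4350.00 = 41.18 cm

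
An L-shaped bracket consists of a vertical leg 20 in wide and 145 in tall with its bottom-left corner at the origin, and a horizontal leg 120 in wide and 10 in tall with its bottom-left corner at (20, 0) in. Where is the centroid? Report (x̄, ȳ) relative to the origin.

Part | A | x̄ᵢ | ȳᵢ | A·x̄ᵢ | A·ȳᵢ
vertical leg | 2900.00 | 10.00 | 72.50 | 29000.00 | 210250.00
horizontal leg | 1200.00 | 80.00 | 5.00 | 96000.00 | 6000.00
Σ | 4100.00 |  |  | 125000.00 | 216250.00
x̄ = 125000.00 / 4100.00 = 30.49 in
ȳ = 216250.00 / 4100.00 = 52.74 in

x̄ = 30.49 in, ȳ = 52.74 in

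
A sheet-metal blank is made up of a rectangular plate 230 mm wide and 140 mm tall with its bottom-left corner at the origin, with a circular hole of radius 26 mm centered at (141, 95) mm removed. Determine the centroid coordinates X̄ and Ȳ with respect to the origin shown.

Part | A | x̄ᵢ | ȳᵢ | A·x̄ᵢ | A·ȳᵢ
plate | 32200.00 | 115.00 | 70.00 | 3703000.00 | 2254000.00
hole | -2123.72 | 141.00 | 95.00 | -299444.05 | -201753.08
Σ | 30076.28 |  |  | 3403555.95 | 2052246.92
X̄ = 3403555.95 / 30076.28 = 113.16 mm
Ȳ = 2052246.92 / 30076.28 = 68.23 mm

X̄ = 113.16 mm, Ȳ = 68.23 mm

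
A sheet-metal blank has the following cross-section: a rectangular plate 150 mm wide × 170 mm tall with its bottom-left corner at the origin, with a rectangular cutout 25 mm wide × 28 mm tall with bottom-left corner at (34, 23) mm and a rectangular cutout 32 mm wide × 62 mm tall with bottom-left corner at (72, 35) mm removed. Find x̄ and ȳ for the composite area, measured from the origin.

x̄ = 74.74 mm, ȳ = 88.12 mm

plate: A = 150 × 170 = 25500.00, centroid at (75.00, 85.00).
hole 1: A = −(25 × 28) = -700.00, centroid at (46.50, 37.00).
hole 2: A = −(32 × 62) = -1984.00, centroid at (88.00, 66.00).
ΣA = 22816.00 mm²
ΣAx̄ = (25500.00)(75.00) + (-700.00)(46.50) + (-1984.00)(88.00) = 1705358.00 mm³
ΣAȳ = (25500.00)(85.00) + (-700.00)(37.00) + (-1984.00)(66.00) = 2010656.00 mm³
x̄ = 1705358.00 / 22816.00 = 74.74 mm
ȳ = 2010656.00 / 22816.00 = 88.12 mm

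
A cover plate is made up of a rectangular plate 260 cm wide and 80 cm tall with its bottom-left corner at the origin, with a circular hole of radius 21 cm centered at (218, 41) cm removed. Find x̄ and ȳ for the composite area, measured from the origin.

plate: A = 260 × 80 = 20800.00, centroid at (130.00, 40.00).
hole: A = −π·21² = -1385.44, centroid at (218.00, 41.00).
ΣA = 19414.56 cm²
ΣAx̄ = (20800.00)(130.00) + (-1385.44)(218.00) = 2401973.57 cm³
ΣAȳ = (20800.00)(40.00) + (-1385.44)(41.00) = 775196.86 cm³
x̄ = 2401973.57 / 19414.56 = 123.72 cm
ȳ = 775196.86 / 19414.56 = 39.93 cm

x̄ = 123.72 cm, ȳ = 39.93 cm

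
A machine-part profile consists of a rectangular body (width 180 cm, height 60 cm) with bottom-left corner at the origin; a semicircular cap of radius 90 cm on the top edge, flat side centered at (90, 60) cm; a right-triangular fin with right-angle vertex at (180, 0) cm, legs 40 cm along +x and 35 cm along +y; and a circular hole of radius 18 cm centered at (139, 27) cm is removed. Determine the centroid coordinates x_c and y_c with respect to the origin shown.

rectangular body: A = 180 × 60 = 10800.00, centroid at (90.00, 30.00).
semicircular top: A = ½π·90² = 12723.45, centroid at (90.00, 98.20).
triangular fin: A = ½·40·35 = 700.00, centroid at (193.33, 11.67).
hole: A = −π·18² = -1017.88, centroid at (139.00, 27.00).
ΣA = 23205.57 cm², ΣAx_c = 2110959.09 cm³, ΣAy_c = 1554091.03 cm³.
x_c = 2110959.09/23205.57 = 90.97 cm; y_c = 1554091.03/23205.57 = 66.97 cm.

x_c = 90.97 cm, y_c = 66.97 cm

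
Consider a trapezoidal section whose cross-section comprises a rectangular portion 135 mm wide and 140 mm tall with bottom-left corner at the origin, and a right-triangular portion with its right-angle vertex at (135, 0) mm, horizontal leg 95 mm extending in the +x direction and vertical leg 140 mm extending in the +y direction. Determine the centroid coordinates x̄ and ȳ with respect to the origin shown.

x̄ = 93.31 mm, ȳ = 63.93 mm

rectangular portion: A = 135 × 140 = 18900.00, centroid at (67.50, 70.00).
triangular portion: A = ½·95·140 = 6650.00, centroid at (166.67, 46.67).
ΣA = 25550.00 mm²
ΣAx̄ = (18900.00)(67.50) + (6650.00)(166.67) = 2384083.33 mm³
ΣAȳ = (18900.00)(70.00) + (6650.00)(46.67) = 1633333.33 mm³
x̄ = 2384083.33 / 25550.00 = 93.31 mm
ȳ = 1633333.33 / 25550.00 = 63.93 mm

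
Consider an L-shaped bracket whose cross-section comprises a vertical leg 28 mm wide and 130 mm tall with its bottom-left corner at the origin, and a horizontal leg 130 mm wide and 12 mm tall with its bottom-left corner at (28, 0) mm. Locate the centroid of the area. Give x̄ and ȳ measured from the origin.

vertical leg: A = 28 × 130 = 3640.00, centroid at (14.00, 65.00).
horizontal leg: A = 130 × 12 = 1560.00, centroid at (93.00, 6.00).
ΣA = 5200.00 mm²
ΣAx̄ = (3640.00)(14.00) + (1560.00)(93.00) = 196040.00 mm³
ΣAȳ = (3640.00)(65.00) + (1560.00)(6.00) = 245960.00 mm³
x̄ = 196040.00 / 5200.00 = 37.70 mm
ȳ = 245960.00 / 5200.00 = 47.30 mm

x̄ = 37.70 mm, ȳ = 47.30 mm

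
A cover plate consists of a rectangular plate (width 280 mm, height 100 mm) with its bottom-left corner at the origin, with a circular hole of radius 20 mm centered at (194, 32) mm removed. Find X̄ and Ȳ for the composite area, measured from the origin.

X̄ = 137.46 mm, Ȳ = 50.85 mm

plate: A = 280 × 100 = 28000.00, centroid at (140.00, 50.00).
hole: A = −π·20² = -1256.64, centroid at (194.00, 32.00).
ΣA = 26743.36 mm², ΣAX̄ = 3676212.41 mm³, ΣAȲ = 1359787.61 mm³.
X̄ = 3676212.41/26743.36 = 137.46 mm; Ȳ = 1359787.61/26743.36 = 50.85 mm.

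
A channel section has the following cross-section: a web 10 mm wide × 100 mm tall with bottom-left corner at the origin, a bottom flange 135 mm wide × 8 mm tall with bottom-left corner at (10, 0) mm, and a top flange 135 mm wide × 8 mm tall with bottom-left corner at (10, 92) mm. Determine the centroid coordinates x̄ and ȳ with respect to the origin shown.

x̄ = 54.56 mm, ȳ = 50.00 mm

web: A = 10 × 100 = 1000.00, centroid at (5.00, 50.00).
bottom flange: A = 135 × 8 = 1080.00, centroid at (77.50, 4.00).
top flange: A = 135 × 8 = 1080.00, centroid at (77.50, 96.00).
ΣA = 3160.00 mm², ΣAx̄ = 172400.00 mm³, ΣAȳ = 158000.00 mm³.
x̄ = 172400.00/3160.00 = 54.56 mm; ȳ = 158000.00/3160.00 = 50.00 mm.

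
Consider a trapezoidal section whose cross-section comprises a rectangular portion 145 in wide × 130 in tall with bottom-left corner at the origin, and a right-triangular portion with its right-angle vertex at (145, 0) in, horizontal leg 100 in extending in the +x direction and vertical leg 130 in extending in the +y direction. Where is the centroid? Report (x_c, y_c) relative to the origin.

x_c = 99.64 in, y_c = 59.44 in

rectangular portion: A = 145 × 130 = 18850.00, centroid at (72.50, 65.00).
triangular portion: A = ½·100·130 = 6500.00, centroid at (178.33, 43.33).
ΣA = 25350.00 in², ΣAx_c = 2525791.67 in³, ΣAy_c = 1506916.67 in³.
x_c = 2525791.67/25350.00 = 99.64 in; y_c = 1506916.67/25350.00 = 59.44 in.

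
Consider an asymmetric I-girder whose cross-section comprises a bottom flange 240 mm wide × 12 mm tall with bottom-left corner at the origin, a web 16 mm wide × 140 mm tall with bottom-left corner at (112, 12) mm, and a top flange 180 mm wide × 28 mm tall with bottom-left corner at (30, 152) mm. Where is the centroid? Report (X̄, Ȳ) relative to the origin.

X̄ = 120.00 mm, Ȳ = 102.13 mm

bottom flange: A = 240 × 12 = 2880.00, centroid at (120.00, 6.00).
web: A = 16 × 140 = 2240.00, centroid at (120.00, 82.00).
top flange: A = 180 × 28 = 5040.00, centroid at (120.00, 166.00).
ΣA = 10160.00 mm²
ΣAX̄ = (2880.00)(120.00) + (2240.00)(120.00) + (5040.00)(120.00) = 1219200.00 mm³
ΣAȲ = (2880.00)(6.00) + (2240.00)(82.00) + (5040.00)(166.00) = 1037600.00 mm³
X̄ = 1219200.00 / 10160.00 = 120.00 mm
Ȳ = 1037600.00 / 10160.00 = 102.13 mm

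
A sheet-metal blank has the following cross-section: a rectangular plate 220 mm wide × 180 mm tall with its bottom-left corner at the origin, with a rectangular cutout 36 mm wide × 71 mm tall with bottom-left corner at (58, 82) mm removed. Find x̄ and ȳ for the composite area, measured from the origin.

plate: A = 220 × 180 = 39600.00, centroid at (110.00, 90.00).
hole: A = −(36 × 71) = -2556.00, centroid at (76.00, 117.50).
ΣA = 37044.00 mm², ΣAx̄ = 4161744.00 mm³, ΣAȳ = 3263670.00 mm³.
x̄ = 4161744.00/37044.00 = 112.35 mm; ȳ = 3263670.00/37044.00 = 88.10 mm.

x̄ = 112.35 mm, ȳ = 88.10 mm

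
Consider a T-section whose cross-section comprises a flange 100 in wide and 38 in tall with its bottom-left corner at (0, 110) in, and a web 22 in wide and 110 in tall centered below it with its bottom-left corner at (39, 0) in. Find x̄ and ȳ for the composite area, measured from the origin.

Part | A | x̄ᵢ | ȳᵢ | A·x̄ᵢ | A·ȳᵢ
web | 2420.00 | 50.00 | 55.00 | 121000.00 | 133100.00
flange | 3800.00 | 50.00 | 129.00 | 190000.00 | 490200.00
Σ | 6220.00 |  |  | 311000.00 | 623300.00
x̄ = 311000.00 / 6220.00 = 50.00 in
ȳ = 623300.00 / 6220.00 = 100.21 in

x̄ = 50.00 in, ȳ = 100.21 in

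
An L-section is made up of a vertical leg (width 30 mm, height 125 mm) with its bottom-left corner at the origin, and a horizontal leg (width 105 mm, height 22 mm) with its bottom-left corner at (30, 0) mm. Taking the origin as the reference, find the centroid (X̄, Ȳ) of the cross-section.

X̄ = 40.73 mm, Ȳ = 42.87 mm

vertical leg: A = 30 × 125 = 3750.00, centroid at (15.00, 62.50).
horizontal leg: A = 105 × 22 = 2310.00, centroid at (82.50, 11.00).
ΣA = 6060.00 mm², ΣAX̄ = 246825.00 mm³, ΣAȲ = 259785.00 mm³.
X̄ = 246825.00/6060.00 = 40.73 mm; Ȳ = 259785.00/6060.00 = 42.87 mm.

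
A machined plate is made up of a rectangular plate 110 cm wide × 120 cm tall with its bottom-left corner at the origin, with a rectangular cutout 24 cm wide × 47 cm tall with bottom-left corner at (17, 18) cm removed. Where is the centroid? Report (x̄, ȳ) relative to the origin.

x̄ = 57.43 cm, ȳ = 61.73 cm

plate: A = 110 × 120 = 13200.00, centroid at (55.00, 60.00).
hole: A = −(24 × 47) = -1128.00, centroid at (29.00, 41.50).
ΣA = 12072.00 cm², ΣAx̄ = 693288.00 cm³, ΣAȳ = 745188.00 cm³.
x̄ = 693288.00/12072.00 = 57.43 cm; ȳ = 745188.00/12072.00 = 61.73 cm.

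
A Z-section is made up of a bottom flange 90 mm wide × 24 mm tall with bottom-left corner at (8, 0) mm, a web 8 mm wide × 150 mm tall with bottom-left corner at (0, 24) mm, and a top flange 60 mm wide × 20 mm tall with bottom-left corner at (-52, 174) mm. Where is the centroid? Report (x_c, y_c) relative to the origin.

x_c = 20.37 mm, y_c = 80.16 mm

Part | A | x̄ᵢ | ȳᵢ | A·x̄ᵢ | A·ȳᵢ
bottom flange | 2160.00 | 53.00 | 12.00 | 114480.00 | 25920.00
web | 1200.00 | 4.00 | 99.00 | 4800.00 | 118800.00
top flange | 1200.00 | -22.00 | 184.00 | -26400.00 | 220800.00
Σ | 4560.00 |  |  | 92880.00 | 365520.00
x_c = 92880.00 / 4560.00 = 20.37 mm
y_c = 365520.00 / 4560.00 = 80.16 mm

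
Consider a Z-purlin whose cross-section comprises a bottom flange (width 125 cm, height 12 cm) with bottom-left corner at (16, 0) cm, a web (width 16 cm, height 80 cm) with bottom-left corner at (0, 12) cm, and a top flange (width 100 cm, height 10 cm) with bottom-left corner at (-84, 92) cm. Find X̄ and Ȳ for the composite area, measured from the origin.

Part | A | x̄ᵢ | ȳᵢ | A·x̄ᵢ | A·ȳᵢ
bottom flange | 1500.00 | 78.50 | 6.00 | 117750.00 | 9000.00
web | 1280.00 | 8.00 | 52.00 | 10240.00 | 66560.00
top flange | 1000.00 | -34.00 | 97.00 | -34000.00 | 97000.00
Σ | 3780.00 |  |  | 93990.00 | 172560.00
X̄ = 93990.00 / 3780.00 = 24.87 cm
Ȳ = 172560.00 / 3780.00 = 45.65 cm

X̄ = 24.87 cm, Ȳ = 45.65 cm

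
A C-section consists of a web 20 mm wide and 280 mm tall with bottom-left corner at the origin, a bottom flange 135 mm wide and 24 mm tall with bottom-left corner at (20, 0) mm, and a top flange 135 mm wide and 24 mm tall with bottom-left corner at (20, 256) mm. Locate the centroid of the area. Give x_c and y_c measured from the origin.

x_c = 51.57 mm, y_c = 140.00 mm

web: A = 20 × 280 = 5600.00, centroid at (10.00, 140.00).
bottom flange: A = 135 × 24 = 3240.00, centroid at (87.50, 12.00).
top flange: A = 135 × 24 = 3240.00, centroid at (87.50, 268.00).
ΣA = 12080.00 mm², ΣAx_c = 623000.00 mm³, ΣAy_c = 1691200.00 mm³.
x_c = 623000.00/12080.00 = 51.57 mm; y_c = 1691200.00/12080.00 = 140.00 mm.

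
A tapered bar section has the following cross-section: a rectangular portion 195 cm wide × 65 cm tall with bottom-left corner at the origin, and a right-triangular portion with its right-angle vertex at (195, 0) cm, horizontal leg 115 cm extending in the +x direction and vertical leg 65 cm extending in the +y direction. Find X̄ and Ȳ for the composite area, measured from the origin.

X̄ = 128.43 cm, Ȳ = 30.03 cm

rectangular portion: A = 195 × 65 = 12675.00, centroid at (97.50, 32.50).
triangular portion: A = ½·115·65 = 3737.50, centroid at (233.33, 21.67).
ΣA = 16412.50 cm²
ΣAX̄ = (12675.00)(97.50) + (3737.50)(233.33) = 2107895.83 cm³
ΣAȲ = (12675.00)(32.50) + (3737.50)(21.67) = 492916.67 cm³
X̄ = 2107895.83 / 16412.50 = 128.43 cm
Ȳ = 492916.67 / 16412.50 = 30.03 cm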